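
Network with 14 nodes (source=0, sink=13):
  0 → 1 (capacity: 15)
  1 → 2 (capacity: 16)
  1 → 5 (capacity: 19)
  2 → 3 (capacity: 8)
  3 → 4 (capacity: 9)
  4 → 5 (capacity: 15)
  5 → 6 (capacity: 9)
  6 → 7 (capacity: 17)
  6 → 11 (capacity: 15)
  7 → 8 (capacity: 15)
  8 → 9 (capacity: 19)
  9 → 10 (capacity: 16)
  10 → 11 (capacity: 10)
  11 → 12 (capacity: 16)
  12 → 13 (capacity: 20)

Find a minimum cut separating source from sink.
Min cut value = 9, edges: (5,6)

Min cut value: 9
Partition: S = [0, 1, 2, 3, 4, 5], T = [6, 7, 8, 9, 10, 11, 12, 13]
Cut edges: (5,6)

By max-flow min-cut theorem, max flow = min cut = 9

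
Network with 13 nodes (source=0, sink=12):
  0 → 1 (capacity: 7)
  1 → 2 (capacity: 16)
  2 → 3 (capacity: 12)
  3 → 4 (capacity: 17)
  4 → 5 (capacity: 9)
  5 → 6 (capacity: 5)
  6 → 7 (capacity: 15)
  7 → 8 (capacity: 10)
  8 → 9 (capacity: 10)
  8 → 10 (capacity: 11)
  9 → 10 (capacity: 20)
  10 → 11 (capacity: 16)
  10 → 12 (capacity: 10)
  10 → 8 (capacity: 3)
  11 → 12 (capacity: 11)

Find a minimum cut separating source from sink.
Min cut value = 5, edges: (5,6)

Min cut value: 5
Partition: S = [0, 1, 2, 3, 4, 5], T = [6, 7, 8, 9, 10, 11, 12]
Cut edges: (5,6)

By max-flow min-cut theorem, max flow = min cut = 5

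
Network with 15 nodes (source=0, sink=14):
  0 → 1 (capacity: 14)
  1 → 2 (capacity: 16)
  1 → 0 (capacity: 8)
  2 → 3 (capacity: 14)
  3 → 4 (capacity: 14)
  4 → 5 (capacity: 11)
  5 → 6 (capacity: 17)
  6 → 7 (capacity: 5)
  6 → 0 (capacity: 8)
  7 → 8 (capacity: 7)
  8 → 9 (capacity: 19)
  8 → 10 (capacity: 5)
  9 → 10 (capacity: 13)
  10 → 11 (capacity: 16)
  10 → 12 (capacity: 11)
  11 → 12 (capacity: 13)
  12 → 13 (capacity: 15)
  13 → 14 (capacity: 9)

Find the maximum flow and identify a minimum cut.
Max flow = 5, Min cut edges: (6,7)

Maximum flow: 5
Minimum cut: (6,7)
Partition: S = [0, 1, 2, 3, 4, 5, 6], T = [7, 8, 9, 10, 11, 12, 13, 14]

Max-flow min-cut theorem verified: both equal 5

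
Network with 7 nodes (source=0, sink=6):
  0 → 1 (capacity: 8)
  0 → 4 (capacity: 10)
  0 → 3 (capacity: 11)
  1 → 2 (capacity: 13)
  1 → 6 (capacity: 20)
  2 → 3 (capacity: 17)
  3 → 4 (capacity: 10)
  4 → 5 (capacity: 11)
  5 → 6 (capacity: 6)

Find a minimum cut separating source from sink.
Min cut value = 14, edges: (0,1), (5,6)

Min cut value: 14
Partition: S = [0, 2, 3, 4, 5], T = [1, 6]
Cut edges: (0,1), (5,6)

By max-flow min-cut theorem, max flow = min cut = 14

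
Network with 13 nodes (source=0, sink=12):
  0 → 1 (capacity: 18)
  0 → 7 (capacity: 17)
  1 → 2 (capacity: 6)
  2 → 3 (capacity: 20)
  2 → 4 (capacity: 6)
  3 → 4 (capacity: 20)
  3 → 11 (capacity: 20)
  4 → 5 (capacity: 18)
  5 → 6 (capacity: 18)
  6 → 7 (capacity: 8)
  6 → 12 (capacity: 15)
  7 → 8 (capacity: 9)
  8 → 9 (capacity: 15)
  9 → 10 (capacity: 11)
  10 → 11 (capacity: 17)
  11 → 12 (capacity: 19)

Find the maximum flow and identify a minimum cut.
Max flow = 15, Min cut edges: (1,2), (7,8)

Maximum flow: 15
Minimum cut: (1,2), (7,8)
Partition: S = [0, 1, 7], T = [2, 3, 4, 5, 6, 8, 9, 10, 11, 12]

Max-flow min-cut theorem verified: both equal 15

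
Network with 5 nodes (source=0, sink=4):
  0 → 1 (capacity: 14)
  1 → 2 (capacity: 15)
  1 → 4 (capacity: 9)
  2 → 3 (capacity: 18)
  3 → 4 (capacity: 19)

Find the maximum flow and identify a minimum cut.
Max flow = 14, Min cut edges: (0,1)

Maximum flow: 14
Minimum cut: (0,1)
Partition: S = [0], T = [1, 2, 3, 4]

Max-flow min-cut theorem verified: both equal 14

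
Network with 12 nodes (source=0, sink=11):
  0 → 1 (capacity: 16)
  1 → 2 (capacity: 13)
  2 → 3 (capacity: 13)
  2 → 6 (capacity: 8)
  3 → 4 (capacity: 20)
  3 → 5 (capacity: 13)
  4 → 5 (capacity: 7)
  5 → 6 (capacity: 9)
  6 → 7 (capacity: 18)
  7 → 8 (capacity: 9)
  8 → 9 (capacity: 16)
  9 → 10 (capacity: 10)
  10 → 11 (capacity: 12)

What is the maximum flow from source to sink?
Maximum flow = 9

Max flow: 9

Flow assignment:
  0 → 1: 9/16
  1 → 2: 9/13
  2 → 3: 5/13
  2 → 6: 4/8
  3 → 5: 5/13
  5 → 6: 5/9
  6 → 7: 9/18
  7 → 8: 9/9
  8 → 9: 9/16
  9 → 10: 9/10
  10 → 11: 9/12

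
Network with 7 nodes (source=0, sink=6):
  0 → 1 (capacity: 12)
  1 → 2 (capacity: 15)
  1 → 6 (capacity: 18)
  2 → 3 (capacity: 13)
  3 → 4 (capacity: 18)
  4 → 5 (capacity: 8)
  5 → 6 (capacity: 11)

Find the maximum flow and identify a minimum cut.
Max flow = 12, Min cut edges: (0,1)

Maximum flow: 12
Minimum cut: (0,1)
Partition: S = [0], T = [1, 2, 3, 4, 5, 6]

Max-flow min-cut theorem verified: both equal 12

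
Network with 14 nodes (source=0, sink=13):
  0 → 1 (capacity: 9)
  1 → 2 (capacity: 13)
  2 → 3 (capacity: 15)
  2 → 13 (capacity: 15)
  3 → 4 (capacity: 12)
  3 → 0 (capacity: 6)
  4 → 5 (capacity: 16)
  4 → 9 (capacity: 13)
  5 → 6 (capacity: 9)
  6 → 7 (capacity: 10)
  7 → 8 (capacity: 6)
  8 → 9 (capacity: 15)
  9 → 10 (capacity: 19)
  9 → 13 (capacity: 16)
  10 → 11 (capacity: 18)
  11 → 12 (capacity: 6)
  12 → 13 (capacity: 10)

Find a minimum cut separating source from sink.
Min cut value = 9, edges: (0,1)

Min cut value: 9
Partition: S = [0], T = [1, 2, 3, 4, 5, 6, 7, 8, 9, 10, 11, 12, 13]
Cut edges: (0,1)

By max-flow min-cut theorem, max flow = min cut = 9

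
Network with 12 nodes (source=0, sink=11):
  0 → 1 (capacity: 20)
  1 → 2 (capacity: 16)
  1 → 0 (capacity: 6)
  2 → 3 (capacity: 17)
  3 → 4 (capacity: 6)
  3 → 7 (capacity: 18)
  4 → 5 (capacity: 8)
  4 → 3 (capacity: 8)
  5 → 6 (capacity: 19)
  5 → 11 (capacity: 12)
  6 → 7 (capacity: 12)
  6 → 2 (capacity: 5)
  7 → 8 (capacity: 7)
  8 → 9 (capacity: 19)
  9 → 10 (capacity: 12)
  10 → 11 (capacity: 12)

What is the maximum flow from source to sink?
Maximum flow = 13

Max flow: 13

Flow assignment:
  0 → 1: 13/20
  1 → 2: 13/16
  2 → 3: 13/17
  3 → 4: 6/6
  3 → 7: 7/18
  4 → 5: 6/8
  5 → 11: 6/12
  7 → 8: 7/7
  8 → 9: 7/19
  9 → 10: 7/12
  10 → 11: 7/12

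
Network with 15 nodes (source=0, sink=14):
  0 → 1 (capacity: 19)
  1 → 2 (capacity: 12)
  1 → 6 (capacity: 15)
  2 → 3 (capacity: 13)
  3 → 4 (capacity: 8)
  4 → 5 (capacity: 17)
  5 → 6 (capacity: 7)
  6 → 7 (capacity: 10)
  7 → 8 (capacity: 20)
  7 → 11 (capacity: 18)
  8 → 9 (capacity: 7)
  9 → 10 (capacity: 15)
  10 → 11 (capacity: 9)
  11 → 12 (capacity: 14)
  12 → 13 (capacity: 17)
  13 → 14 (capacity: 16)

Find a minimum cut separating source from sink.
Min cut value = 10, edges: (6,7)

Min cut value: 10
Partition: S = [0, 1, 2, 3, 4, 5, 6], T = [7, 8, 9, 10, 11, 12, 13, 14]
Cut edges: (6,7)

By max-flow min-cut theorem, max flow = min cut = 10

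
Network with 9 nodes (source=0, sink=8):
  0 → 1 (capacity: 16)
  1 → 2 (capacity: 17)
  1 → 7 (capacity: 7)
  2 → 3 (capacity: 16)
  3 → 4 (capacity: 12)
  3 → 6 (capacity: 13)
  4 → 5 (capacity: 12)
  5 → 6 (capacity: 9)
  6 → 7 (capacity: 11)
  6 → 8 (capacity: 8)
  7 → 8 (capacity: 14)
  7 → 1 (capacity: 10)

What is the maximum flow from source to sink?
Maximum flow = 16

Max flow: 16

Flow assignment:
  0 → 1: 16/16
  1 → 2: 9/17
  1 → 7: 7/7
  2 → 3: 9/16
  3 → 6: 9/13
  6 → 7: 1/11
  6 → 8: 8/8
  7 → 8: 8/14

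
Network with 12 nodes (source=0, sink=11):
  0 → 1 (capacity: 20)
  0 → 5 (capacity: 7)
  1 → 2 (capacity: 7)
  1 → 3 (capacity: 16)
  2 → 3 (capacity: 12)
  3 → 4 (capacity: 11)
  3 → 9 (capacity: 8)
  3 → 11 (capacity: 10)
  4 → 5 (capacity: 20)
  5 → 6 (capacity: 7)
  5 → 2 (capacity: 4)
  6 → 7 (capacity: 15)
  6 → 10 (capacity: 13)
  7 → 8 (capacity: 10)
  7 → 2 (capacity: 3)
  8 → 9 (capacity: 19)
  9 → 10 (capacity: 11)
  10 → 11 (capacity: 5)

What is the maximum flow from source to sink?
Maximum flow = 15

Max flow: 15

Flow assignment:
  0 → 1: 10/20
  0 → 5: 5/7
  1 → 3: 10/16
  3 → 11: 10/10
  5 → 6: 5/7
  6 → 10: 5/13
  10 → 11: 5/5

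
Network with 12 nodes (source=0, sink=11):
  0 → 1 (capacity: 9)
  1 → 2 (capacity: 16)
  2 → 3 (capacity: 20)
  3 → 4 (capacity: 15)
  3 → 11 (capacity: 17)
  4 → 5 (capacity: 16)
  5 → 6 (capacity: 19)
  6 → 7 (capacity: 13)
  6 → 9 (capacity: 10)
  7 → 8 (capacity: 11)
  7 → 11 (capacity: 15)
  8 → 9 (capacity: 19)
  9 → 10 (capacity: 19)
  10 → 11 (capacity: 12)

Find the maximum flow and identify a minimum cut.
Max flow = 9, Min cut edges: (0,1)

Maximum flow: 9
Minimum cut: (0,1)
Partition: S = [0], T = [1, 2, 3, 4, 5, 6, 7, 8, 9, 10, 11]

Max-flow min-cut theorem verified: both equal 9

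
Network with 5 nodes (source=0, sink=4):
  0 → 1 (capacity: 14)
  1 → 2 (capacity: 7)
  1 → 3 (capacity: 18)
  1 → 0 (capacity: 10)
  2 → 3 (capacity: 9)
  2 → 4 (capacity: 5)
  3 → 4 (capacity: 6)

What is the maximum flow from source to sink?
Maximum flow = 11

Max flow: 11

Flow assignment:
  0 → 1: 11/14
  1 → 2: 7/7
  1 → 3: 4/18
  2 → 3: 2/9
  2 → 4: 5/5
  3 → 4: 6/6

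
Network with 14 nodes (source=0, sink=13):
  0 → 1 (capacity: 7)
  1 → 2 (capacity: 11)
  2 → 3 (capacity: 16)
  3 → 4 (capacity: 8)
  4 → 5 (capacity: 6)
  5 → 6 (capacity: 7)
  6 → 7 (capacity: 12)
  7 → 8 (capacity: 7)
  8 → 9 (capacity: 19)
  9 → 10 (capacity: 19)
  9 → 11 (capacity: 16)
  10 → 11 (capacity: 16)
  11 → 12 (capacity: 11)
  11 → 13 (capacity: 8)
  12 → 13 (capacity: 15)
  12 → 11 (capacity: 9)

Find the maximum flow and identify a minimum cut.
Max flow = 6, Min cut edges: (4,5)

Maximum flow: 6
Minimum cut: (4,5)
Partition: S = [0, 1, 2, 3, 4], T = [5, 6, 7, 8, 9, 10, 11, 12, 13]

Max-flow min-cut theorem verified: both equal 6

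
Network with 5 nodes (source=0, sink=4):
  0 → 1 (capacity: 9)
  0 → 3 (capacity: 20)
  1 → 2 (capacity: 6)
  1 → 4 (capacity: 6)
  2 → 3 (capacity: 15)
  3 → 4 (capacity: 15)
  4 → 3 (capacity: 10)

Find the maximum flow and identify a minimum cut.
Max flow = 21, Min cut edges: (1,4), (3,4)

Maximum flow: 21
Minimum cut: (1,4), (3,4)
Partition: S = [0, 1, 2, 3], T = [4]

Max-flow min-cut theorem verified: both equal 21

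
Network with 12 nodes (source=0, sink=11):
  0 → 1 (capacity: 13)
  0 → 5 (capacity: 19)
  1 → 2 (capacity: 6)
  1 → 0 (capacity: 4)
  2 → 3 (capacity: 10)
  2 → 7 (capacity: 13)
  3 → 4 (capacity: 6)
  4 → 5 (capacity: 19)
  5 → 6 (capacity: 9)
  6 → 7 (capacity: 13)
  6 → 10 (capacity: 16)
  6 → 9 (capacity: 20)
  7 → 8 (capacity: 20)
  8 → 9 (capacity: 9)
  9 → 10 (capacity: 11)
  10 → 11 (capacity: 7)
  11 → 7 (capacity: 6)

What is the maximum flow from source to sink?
Maximum flow = 7

Max flow: 7

Flow assignment:
  0 → 1: 6/13
  0 → 5: 1/19
  1 → 2: 6/6
  2 → 7: 6/13
  5 → 6: 1/9
  6 → 10: 1/16
  7 → 8: 6/20
  8 → 9: 6/9
  9 → 10: 6/11
  10 → 11: 7/7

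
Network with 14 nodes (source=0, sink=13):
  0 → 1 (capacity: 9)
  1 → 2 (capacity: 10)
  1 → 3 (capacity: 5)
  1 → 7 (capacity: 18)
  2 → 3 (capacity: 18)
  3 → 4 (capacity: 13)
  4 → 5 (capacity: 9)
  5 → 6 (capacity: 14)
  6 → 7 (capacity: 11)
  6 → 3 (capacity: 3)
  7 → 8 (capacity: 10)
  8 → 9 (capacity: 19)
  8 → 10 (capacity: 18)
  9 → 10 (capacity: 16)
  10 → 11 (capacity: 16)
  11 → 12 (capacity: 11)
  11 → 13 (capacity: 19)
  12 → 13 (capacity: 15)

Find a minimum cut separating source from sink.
Min cut value = 9, edges: (0,1)

Min cut value: 9
Partition: S = [0], T = [1, 2, 3, 4, 5, 6, 7, 8, 9, 10, 11, 12, 13]
Cut edges: (0,1)

By max-flow min-cut theorem, max flow = min cut = 9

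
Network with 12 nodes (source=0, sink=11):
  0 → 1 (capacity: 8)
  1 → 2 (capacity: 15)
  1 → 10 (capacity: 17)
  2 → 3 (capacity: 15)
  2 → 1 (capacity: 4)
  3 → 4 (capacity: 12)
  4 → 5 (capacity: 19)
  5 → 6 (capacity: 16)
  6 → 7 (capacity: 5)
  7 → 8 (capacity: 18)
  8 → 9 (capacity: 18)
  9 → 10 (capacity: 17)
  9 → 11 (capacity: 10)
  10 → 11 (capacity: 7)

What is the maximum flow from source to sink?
Maximum flow = 8

Max flow: 8

Flow assignment:
  0 → 1: 8/8
  1 → 2: 1/15
  1 → 10: 7/17
  2 → 3: 1/15
  3 → 4: 1/12
  4 → 5: 1/19
  5 → 6: 1/16
  6 → 7: 1/5
  7 → 8: 1/18
  8 → 9: 1/18
  9 → 11: 1/10
  10 → 11: 7/7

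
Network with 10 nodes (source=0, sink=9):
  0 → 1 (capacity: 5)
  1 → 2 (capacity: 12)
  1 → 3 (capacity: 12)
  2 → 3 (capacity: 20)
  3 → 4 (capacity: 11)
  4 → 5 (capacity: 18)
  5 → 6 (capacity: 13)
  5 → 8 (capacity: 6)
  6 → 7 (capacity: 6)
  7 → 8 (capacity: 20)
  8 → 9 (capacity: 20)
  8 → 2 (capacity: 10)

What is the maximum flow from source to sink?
Maximum flow = 5

Max flow: 5

Flow assignment:
  0 → 1: 5/5
  1 → 3: 5/12
  3 → 4: 5/11
  4 → 5: 5/18
  5 → 8: 5/6
  8 → 9: 5/20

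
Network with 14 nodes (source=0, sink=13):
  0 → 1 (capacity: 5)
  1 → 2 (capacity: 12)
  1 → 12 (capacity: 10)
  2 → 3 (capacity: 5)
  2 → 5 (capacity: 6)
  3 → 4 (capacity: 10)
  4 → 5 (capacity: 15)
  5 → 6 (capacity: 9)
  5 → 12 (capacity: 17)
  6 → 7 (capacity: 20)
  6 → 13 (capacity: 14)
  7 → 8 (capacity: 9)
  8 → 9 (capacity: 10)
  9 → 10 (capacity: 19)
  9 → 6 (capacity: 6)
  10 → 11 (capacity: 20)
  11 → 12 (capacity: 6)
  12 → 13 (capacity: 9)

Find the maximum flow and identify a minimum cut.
Max flow = 5, Min cut edges: (0,1)

Maximum flow: 5
Minimum cut: (0,1)
Partition: S = [0], T = [1, 2, 3, 4, 5, 6, 7, 8, 9, 10, 11, 12, 13]

Max-flow min-cut theorem verified: both equal 5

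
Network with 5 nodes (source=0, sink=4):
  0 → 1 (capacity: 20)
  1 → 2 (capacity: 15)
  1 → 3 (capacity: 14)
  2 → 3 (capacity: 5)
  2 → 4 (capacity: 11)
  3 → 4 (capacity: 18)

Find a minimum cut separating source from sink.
Min cut value = 20, edges: (0,1)

Min cut value: 20
Partition: S = [0], T = [1, 2, 3, 4]
Cut edges: (0,1)

By max-flow min-cut theorem, max flow = min cut = 20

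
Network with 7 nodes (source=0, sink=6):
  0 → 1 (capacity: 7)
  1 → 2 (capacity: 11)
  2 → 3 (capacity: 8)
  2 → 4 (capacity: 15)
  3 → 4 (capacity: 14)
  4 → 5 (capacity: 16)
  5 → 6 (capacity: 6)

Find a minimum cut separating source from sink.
Min cut value = 6, edges: (5,6)

Min cut value: 6
Partition: S = [0, 1, 2, 3, 4, 5], T = [6]
Cut edges: (5,6)

By max-flow min-cut theorem, max flow = min cut = 6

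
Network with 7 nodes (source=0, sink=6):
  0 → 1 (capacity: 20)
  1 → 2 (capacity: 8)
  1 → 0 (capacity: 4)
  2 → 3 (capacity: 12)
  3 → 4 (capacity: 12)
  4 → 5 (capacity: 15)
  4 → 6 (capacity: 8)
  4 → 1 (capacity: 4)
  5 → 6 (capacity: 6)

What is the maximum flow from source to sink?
Maximum flow = 8

Max flow: 8

Flow assignment:
  0 → 1: 8/20
  1 → 2: 8/8
  2 → 3: 8/12
  3 → 4: 8/12
  4 → 6: 8/8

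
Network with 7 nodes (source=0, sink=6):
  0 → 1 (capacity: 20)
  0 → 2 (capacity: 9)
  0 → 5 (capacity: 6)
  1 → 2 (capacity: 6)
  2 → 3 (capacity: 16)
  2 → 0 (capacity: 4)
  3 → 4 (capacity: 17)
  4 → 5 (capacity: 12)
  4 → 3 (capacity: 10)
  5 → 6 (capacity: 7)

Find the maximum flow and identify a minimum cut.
Max flow = 7, Min cut edges: (5,6)

Maximum flow: 7
Minimum cut: (5,6)
Partition: S = [0, 1, 2, 3, 4, 5], T = [6]

Max-flow min-cut theorem verified: both equal 7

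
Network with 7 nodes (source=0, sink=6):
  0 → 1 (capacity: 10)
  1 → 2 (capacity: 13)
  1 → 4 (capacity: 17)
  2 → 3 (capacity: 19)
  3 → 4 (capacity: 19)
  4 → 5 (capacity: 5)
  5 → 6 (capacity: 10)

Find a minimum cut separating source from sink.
Min cut value = 5, edges: (4,5)

Min cut value: 5
Partition: S = [0, 1, 2, 3, 4], T = [5, 6]
Cut edges: (4,5)

By max-flow min-cut theorem, max flow = min cut = 5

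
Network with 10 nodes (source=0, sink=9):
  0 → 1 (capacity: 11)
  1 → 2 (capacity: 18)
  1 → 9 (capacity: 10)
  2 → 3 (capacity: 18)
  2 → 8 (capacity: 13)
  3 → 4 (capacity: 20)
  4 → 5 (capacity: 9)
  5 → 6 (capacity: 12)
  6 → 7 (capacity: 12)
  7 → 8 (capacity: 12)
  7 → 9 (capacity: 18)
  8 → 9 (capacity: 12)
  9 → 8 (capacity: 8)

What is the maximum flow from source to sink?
Maximum flow = 11

Max flow: 11

Flow assignment:
  0 → 1: 11/11
  1 → 2: 1/18
  1 → 9: 10/10
  2 → 8: 1/13
  8 → 9: 1/12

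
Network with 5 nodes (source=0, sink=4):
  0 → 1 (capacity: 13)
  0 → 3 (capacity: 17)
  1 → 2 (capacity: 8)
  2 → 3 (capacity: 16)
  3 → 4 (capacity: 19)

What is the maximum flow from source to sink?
Maximum flow = 19

Max flow: 19

Flow assignment:
  0 → 1: 8/13
  0 → 3: 11/17
  1 → 2: 8/8
  2 → 3: 8/16
  3 → 4: 19/19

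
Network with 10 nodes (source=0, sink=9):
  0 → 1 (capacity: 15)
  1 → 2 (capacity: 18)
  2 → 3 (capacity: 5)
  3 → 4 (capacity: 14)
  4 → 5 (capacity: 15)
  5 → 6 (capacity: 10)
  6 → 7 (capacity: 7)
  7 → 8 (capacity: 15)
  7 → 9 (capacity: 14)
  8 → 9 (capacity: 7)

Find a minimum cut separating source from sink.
Min cut value = 5, edges: (2,3)

Min cut value: 5
Partition: S = [0, 1, 2], T = [3, 4, 5, 6, 7, 8, 9]
Cut edges: (2,3)

By max-flow min-cut theorem, max flow = min cut = 5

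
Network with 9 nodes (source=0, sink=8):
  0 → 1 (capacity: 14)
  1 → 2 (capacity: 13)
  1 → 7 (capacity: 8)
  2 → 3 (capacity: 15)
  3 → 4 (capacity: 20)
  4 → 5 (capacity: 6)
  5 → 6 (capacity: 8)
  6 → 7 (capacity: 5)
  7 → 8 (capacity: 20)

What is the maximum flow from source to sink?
Maximum flow = 13

Max flow: 13

Flow assignment:
  0 → 1: 13/14
  1 → 2: 5/13
  1 → 7: 8/8
  2 → 3: 5/15
  3 → 4: 5/20
  4 → 5: 5/6
  5 → 6: 5/8
  6 → 7: 5/5
  7 → 8: 13/20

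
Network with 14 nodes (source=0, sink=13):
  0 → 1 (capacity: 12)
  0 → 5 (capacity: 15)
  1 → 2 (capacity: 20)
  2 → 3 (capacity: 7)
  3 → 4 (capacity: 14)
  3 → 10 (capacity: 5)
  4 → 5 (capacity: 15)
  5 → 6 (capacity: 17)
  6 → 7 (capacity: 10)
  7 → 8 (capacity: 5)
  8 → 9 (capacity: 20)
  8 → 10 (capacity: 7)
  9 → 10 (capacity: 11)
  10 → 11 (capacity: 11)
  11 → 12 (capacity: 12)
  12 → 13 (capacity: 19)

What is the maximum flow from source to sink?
Maximum flow = 10

Max flow: 10

Flow assignment:
  0 → 1: 5/12
  0 → 5: 5/15
  1 → 2: 5/20
  2 → 3: 5/7
  3 → 10: 5/5
  5 → 6: 5/17
  6 → 7: 5/10
  7 → 8: 5/5
  8 → 10: 5/7
  10 → 11: 10/11
  11 → 12: 10/12
  12 → 13: 10/19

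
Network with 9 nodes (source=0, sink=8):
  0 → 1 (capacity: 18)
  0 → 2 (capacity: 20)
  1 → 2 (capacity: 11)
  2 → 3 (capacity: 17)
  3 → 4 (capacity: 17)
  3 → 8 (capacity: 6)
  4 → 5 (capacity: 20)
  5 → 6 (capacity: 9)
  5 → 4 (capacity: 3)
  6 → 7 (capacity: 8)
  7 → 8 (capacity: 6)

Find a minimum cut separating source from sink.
Min cut value = 12, edges: (3,8), (7,8)

Min cut value: 12
Partition: S = [0, 1, 2, 3, 4, 5, 6, 7], T = [8]
Cut edges: (3,8), (7,8)

By max-flow min-cut theorem, max flow = min cut = 12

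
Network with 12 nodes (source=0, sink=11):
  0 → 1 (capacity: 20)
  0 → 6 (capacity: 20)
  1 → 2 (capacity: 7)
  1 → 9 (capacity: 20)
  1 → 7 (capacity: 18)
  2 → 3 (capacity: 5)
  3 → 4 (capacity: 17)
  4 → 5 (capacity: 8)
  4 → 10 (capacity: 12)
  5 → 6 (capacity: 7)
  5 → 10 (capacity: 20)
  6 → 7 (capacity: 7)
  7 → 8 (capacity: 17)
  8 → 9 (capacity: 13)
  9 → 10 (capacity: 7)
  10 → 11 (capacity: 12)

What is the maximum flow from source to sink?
Maximum flow = 12

Max flow: 12

Flow assignment:
  0 → 1: 12/20
  1 → 2: 5/7
  1 → 9: 7/20
  2 → 3: 5/5
  3 → 4: 5/17
  4 → 10: 5/12
  9 → 10: 7/7
  10 → 11: 12/12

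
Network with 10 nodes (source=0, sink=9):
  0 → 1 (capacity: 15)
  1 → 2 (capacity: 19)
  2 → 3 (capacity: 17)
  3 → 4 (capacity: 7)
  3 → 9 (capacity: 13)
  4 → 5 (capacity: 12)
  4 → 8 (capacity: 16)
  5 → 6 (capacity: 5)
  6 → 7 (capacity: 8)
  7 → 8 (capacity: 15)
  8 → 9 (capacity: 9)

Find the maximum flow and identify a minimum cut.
Max flow = 15, Min cut edges: (0,1)

Maximum flow: 15
Minimum cut: (0,1)
Partition: S = [0], T = [1, 2, 3, 4, 5, 6, 7, 8, 9]

Max-flow min-cut theorem verified: both equal 15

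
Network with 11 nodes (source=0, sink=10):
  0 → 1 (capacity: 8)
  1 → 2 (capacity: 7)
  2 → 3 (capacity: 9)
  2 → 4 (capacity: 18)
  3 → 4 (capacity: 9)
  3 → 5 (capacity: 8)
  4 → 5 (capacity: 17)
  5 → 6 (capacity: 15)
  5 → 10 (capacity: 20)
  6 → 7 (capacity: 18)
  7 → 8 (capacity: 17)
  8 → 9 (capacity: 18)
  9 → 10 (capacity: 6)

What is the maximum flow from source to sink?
Maximum flow = 7

Max flow: 7

Flow assignment:
  0 → 1: 7/8
  1 → 2: 7/7
  2 → 3: 7/9
  3 → 5: 7/8
  5 → 10: 7/20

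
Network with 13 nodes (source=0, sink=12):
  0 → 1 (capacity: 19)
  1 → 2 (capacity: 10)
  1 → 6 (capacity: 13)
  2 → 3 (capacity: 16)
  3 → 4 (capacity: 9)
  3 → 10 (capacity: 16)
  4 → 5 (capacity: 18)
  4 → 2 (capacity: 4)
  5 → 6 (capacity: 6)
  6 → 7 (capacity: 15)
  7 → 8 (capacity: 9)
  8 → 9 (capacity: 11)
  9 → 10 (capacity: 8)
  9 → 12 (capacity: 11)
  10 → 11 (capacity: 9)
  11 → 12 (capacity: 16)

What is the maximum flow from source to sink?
Maximum flow = 18

Max flow: 18

Flow assignment:
  0 → 1: 18/19
  1 → 2: 9/10
  1 → 6: 9/13
  2 → 3: 9/16
  3 → 10: 9/16
  6 → 7: 9/15
  7 → 8: 9/9
  8 → 9: 9/11
  9 → 12: 9/11
  10 → 11: 9/9
  11 → 12: 9/16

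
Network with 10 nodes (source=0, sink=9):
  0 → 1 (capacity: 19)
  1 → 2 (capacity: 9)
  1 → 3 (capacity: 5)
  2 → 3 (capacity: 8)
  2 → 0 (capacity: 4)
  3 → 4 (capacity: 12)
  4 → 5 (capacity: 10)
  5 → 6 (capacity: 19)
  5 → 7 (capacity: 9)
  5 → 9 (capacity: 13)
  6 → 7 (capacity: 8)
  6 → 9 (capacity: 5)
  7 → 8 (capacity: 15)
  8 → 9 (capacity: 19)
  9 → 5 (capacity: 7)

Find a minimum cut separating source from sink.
Min cut value = 10, edges: (4,5)

Min cut value: 10
Partition: S = [0, 1, 2, 3, 4], T = [5, 6, 7, 8, 9]
Cut edges: (4,5)

By max-flow min-cut theorem, max flow = min cut = 10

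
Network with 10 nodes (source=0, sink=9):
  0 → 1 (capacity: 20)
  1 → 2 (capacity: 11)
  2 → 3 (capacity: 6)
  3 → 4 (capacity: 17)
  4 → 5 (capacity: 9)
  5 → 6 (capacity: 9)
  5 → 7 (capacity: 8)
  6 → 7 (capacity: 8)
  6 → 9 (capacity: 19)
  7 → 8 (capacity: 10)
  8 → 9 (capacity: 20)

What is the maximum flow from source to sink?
Maximum flow = 6

Max flow: 6

Flow assignment:
  0 → 1: 6/20
  1 → 2: 6/11
  2 → 3: 6/6
  3 → 4: 6/17
  4 → 5: 6/9
  5 → 6: 6/9
  6 → 9: 6/19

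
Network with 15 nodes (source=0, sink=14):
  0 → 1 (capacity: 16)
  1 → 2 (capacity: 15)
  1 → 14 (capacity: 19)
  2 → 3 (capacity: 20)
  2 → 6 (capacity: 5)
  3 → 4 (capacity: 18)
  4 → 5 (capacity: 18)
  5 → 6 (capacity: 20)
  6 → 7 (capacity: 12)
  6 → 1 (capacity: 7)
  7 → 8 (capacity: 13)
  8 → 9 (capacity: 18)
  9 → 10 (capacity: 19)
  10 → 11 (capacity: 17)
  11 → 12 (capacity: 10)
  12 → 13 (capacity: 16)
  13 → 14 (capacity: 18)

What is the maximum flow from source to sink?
Maximum flow = 16

Max flow: 16

Flow assignment:
  0 → 1: 16/16
  1 → 14: 16/19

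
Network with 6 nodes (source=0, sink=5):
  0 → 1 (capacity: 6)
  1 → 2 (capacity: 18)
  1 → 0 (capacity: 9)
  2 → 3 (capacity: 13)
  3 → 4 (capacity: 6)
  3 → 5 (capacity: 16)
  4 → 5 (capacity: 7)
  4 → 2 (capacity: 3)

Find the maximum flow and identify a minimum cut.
Max flow = 6, Min cut edges: (0,1)

Maximum flow: 6
Minimum cut: (0,1)
Partition: S = [0], T = [1, 2, 3, 4, 5]

Max-flow min-cut theorem verified: both equal 6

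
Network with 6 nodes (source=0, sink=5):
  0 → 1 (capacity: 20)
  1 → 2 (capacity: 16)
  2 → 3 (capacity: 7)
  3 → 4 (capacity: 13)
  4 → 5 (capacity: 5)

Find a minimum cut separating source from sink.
Min cut value = 5, edges: (4,5)

Min cut value: 5
Partition: S = [0, 1, 2, 3, 4], T = [5]
Cut edges: (4,5)

By max-flow min-cut theorem, max flow = min cut = 5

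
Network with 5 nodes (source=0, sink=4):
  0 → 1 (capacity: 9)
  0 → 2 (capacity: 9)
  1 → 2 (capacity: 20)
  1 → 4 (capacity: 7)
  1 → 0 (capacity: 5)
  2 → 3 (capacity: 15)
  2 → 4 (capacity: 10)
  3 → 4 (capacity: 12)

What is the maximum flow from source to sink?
Maximum flow = 18

Max flow: 18

Flow assignment:
  0 → 1: 9/9
  0 → 2: 9/9
  1 → 2: 2/20
  1 → 4: 7/7
  2 → 3: 1/15
  2 → 4: 10/10
  3 → 4: 1/12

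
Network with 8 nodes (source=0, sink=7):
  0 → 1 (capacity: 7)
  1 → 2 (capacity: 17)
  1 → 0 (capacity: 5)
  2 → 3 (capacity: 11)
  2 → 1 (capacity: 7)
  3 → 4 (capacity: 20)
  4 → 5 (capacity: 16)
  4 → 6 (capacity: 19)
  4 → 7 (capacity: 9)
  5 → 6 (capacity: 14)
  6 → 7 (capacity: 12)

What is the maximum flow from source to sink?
Maximum flow = 7

Max flow: 7

Flow assignment:
  0 → 1: 7/7
  1 → 2: 7/17
  2 → 3: 7/11
  3 → 4: 7/20
  4 → 7: 7/9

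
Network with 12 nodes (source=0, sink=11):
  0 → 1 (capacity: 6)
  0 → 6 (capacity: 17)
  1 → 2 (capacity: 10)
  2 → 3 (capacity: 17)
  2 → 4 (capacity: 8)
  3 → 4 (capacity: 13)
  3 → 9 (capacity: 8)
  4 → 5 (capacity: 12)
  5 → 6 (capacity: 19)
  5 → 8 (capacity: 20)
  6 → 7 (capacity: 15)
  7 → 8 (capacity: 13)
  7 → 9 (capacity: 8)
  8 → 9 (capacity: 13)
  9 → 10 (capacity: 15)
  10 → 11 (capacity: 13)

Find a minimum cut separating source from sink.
Min cut value = 13, edges: (10,11)

Min cut value: 13
Partition: S = [0, 1, 2, 3, 4, 5, 6, 7, 8, 9, 10], T = [11]
Cut edges: (10,11)

By max-flow min-cut theorem, max flow = min cut = 13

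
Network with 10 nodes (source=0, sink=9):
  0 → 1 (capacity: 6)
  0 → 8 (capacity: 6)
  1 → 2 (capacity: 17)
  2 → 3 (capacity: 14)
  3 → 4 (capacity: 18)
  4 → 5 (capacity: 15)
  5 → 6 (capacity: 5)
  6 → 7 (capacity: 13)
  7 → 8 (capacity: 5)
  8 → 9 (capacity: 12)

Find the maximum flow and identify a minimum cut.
Max flow = 11, Min cut edges: (0,8), (7,8)

Maximum flow: 11
Minimum cut: (0,8), (7,8)
Partition: S = [0, 1, 2, 3, 4, 5, 6, 7], T = [8, 9]

Max-flow min-cut theorem verified: both equal 11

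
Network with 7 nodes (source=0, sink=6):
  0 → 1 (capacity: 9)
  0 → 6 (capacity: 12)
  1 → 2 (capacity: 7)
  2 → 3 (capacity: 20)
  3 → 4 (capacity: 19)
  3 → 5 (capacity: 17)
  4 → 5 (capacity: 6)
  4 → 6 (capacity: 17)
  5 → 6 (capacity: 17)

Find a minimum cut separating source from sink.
Min cut value = 19, edges: (0,6), (1,2)

Min cut value: 19
Partition: S = [0, 1], T = [2, 3, 4, 5, 6]
Cut edges: (0,6), (1,2)

By max-flow min-cut theorem, max flow = min cut = 19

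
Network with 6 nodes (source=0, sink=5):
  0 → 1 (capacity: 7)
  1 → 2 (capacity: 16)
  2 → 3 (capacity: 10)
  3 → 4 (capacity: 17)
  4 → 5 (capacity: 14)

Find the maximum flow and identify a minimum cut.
Max flow = 7, Min cut edges: (0,1)

Maximum flow: 7
Minimum cut: (0,1)
Partition: S = [0], T = [1, 2, 3, 4, 5]

Max-flow min-cut theorem verified: both equal 7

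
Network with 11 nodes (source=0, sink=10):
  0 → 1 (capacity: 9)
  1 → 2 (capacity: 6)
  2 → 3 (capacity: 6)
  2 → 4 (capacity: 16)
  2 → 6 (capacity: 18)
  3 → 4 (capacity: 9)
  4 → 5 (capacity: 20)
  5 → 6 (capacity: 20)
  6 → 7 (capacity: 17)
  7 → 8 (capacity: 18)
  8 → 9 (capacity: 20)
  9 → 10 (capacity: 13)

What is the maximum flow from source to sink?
Maximum flow = 6

Max flow: 6

Flow assignment:
  0 → 1: 6/9
  1 → 2: 6/6
  2 → 6: 6/18
  6 → 7: 6/17
  7 → 8: 6/18
  8 → 9: 6/20
  9 → 10: 6/13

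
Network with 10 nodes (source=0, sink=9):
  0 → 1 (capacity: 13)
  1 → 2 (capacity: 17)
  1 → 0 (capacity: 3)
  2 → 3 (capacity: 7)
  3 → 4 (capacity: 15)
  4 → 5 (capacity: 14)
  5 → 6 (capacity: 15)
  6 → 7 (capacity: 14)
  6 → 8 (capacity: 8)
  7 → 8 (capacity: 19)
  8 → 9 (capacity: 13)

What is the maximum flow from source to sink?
Maximum flow = 7

Max flow: 7

Flow assignment:
  0 → 1: 7/13
  1 → 2: 7/17
  2 → 3: 7/7
  3 → 4: 7/15
  4 → 5: 7/14
  5 → 6: 7/15
  6 → 8: 7/8
  8 → 9: 7/13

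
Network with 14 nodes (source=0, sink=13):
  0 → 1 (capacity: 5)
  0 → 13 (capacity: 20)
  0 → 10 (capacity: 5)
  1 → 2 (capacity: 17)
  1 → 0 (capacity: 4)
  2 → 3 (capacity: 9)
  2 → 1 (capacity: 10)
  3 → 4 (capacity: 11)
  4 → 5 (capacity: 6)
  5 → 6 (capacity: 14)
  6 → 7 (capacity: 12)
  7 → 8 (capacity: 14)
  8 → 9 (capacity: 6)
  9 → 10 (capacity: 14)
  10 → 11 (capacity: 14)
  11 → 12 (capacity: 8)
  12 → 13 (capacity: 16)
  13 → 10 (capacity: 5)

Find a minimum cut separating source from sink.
Min cut value = 28, edges: (0,13), (11,12)

Min cut value: 28
Partition: S = [0, 1, 2, 3, 4, 5, 6, 7, 8, 9, 10, 11], T = [12, 13]
Cut edges: (0,13), (11,12)

By max-flow min-cut theorem, max flow = min cut = 28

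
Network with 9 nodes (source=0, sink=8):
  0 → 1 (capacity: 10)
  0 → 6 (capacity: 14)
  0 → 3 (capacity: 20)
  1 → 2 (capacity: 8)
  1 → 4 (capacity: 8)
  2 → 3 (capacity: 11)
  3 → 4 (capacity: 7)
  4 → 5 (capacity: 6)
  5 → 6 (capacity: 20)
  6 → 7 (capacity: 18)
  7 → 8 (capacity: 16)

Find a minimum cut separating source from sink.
Min cut value = 16, edges: (7,8)

Min cut value: 16
Partition: S = [0, 1, 2, 3, 4, 5, 6, 7], T = [8]
Cut edges: (7,8)

By max-flow min-cut theorem, max flow = min cut = 16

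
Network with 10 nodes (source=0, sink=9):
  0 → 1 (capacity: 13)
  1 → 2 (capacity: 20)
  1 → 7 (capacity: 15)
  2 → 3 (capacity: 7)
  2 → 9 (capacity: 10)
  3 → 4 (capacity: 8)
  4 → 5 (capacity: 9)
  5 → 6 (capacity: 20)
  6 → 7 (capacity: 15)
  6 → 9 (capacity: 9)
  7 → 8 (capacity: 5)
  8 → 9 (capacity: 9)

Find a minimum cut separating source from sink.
Min cut value = 13, edges: (0,1)

Min cut value: 13
Partition: S = [0], T = [1, 2, 3, 4, 5, 6, 7, 8, 9]
Cut edges: (0,1)

By max-flow min-cut theorem, max flow = min cut = 13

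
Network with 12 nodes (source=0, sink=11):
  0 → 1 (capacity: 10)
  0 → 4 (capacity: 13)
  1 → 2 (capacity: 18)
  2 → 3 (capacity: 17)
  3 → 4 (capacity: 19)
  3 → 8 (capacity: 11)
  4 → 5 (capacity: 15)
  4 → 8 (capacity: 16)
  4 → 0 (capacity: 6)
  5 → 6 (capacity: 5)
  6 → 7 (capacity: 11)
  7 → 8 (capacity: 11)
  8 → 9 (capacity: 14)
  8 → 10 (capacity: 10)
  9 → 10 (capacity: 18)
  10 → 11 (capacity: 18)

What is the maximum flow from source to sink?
Maximum flow = 18

Max flow: 18

Flow assignment:
  0 → 1: 10/10
  0 → 4: 8/13
  1 → 2: 10/18
  2 → 3: 10/17
  3 → 8: 10/11
  4 → 8: 8/16
  8 → 9: 8/14
  8 → 10: 10/10
  9 → 10: 8/18
  10 → 11: 18/18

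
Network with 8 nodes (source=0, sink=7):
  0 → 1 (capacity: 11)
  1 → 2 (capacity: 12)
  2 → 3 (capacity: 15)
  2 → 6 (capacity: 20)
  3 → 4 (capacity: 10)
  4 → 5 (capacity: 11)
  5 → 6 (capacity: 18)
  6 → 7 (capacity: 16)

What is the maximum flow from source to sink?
Maximum flow = 11

Max flow: 11

Flow assignment:
  0 → 1: 11/11
  1 → 2: 11/12
  2 → 6: 11/20
  6 → 7: 11/16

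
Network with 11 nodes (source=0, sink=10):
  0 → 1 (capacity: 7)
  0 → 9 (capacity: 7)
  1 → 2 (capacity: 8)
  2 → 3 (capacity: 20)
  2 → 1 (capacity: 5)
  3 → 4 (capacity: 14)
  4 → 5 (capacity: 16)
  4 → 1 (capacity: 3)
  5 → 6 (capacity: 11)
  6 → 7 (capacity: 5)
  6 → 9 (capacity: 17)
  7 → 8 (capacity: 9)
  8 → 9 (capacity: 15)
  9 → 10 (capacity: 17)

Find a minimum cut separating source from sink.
Min cut value = 14, edges: (0,1), (0,9)

Min cut value: 14
Partition: S = [0], T = [1, 2, 3, 4, 5, 6, 7, 8, 9, 10]
Cut edges: (0,1), (0,9)

By max-flow min-cut theorem, max flow = min cut = 14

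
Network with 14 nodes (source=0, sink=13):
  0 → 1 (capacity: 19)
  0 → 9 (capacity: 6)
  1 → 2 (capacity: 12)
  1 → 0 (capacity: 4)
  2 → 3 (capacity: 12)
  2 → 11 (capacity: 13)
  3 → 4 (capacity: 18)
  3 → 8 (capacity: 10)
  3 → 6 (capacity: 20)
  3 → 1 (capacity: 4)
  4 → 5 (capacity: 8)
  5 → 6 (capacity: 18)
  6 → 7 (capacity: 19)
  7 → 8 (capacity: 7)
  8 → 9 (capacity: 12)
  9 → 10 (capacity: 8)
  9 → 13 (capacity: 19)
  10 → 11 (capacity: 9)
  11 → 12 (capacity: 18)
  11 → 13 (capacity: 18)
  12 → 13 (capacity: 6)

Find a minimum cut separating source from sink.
Min cut value = 18, edges: (0,9), (1,2)

Min cut value: 18
Partition: S = [0, 1], T = [2, 3, 4, 5, 6, 7, 8, 9, 10, 11, 12, 13]
Cut edges: (0,9), (1,2)

By max-flow min-cut theorem, max flow = min cut = 18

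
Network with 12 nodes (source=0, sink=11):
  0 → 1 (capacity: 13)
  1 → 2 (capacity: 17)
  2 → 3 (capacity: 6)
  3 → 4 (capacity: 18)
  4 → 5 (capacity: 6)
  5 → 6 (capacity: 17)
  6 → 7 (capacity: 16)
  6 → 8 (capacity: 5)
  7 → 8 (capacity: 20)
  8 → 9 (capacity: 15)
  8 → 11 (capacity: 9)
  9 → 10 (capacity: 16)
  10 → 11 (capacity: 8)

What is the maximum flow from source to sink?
Maximum flow = 6

Max flow: 6

Flow assignment:
  0 → 1: 6/13
  1 → 2: 6/17
  2 → 3: 6/6
  3 → 4: 6/18
  4 → 5: 6/6
  5 → 6: 6/17
  6 → 7: 1/16
  6 → 8: 5/5
  7 → 8: 1/20
  8 → 11: 6/9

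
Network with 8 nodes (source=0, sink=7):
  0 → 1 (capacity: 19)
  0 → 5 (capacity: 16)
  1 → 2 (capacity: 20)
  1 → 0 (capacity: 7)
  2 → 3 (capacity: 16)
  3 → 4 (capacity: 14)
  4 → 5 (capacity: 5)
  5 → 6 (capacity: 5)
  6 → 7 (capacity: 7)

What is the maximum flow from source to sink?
Maximum flow = 5

Max flow: 5

Flow assignment:
  0 → 1: 5/19
  1 → 2: 5/20
  2 → 3: 5/16
  3 → 4: 5/14
  4 → 5: 5/5
  5 → 6: 5/5
  6 → 7: 5/7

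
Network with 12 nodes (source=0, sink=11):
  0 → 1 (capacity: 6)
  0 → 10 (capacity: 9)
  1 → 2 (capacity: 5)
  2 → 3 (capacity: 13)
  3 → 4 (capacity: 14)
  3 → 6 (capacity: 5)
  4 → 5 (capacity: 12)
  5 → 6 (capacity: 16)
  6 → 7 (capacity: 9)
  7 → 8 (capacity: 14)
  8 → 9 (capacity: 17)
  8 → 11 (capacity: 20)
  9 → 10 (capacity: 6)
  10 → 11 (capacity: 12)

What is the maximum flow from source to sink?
Maximum flow = 14

Max flow: 14

Flow assignment:
  0 → 1: 5/6
  0 → 10: 9/9
  1 → 2: 5/5
  2 → 3: 5/13
  3 → 6: 5/5
  6 → 7: 5/9
  7 → 8: 5/14
  8 → 11: 5/20
  10 → 11: 9/12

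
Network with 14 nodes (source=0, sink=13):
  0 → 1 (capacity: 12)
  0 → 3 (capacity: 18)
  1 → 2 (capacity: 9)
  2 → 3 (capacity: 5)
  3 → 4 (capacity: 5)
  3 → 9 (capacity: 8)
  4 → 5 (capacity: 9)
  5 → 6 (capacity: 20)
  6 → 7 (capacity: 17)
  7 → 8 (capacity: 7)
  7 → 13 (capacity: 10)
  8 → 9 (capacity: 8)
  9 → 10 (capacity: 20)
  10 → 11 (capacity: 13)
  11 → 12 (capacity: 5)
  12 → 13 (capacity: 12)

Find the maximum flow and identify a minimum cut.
Max flow = 10, Min cut edges: (3,4), (11,12)

Maximum flow: 10
Minimum cut: (3,4), (11,12)
Partition: S = [0, 1, 2, 3, 8, 9, 10, 11], T = [4, 5, 6, 7, 12, 13]

Max-flow min-cut theorem verified: both equal 10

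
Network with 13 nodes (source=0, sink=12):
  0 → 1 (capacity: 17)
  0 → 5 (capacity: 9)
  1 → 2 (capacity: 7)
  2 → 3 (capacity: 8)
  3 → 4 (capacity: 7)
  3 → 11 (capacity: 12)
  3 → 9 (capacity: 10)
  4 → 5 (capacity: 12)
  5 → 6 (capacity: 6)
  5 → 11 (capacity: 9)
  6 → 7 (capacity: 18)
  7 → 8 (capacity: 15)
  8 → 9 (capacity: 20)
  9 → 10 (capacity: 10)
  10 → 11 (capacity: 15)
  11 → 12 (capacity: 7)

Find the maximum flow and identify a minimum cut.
Max flow = 7, Min cut edges: (11,12)

Maximum flow: 7
Minimum cut: (11,12)
Partition: S = [0, 1, 2, 3, 4, 5, 6, 7, 8, 9, 10, 11], T = [12]

Max-flow min-cut theorem verified: both equal 7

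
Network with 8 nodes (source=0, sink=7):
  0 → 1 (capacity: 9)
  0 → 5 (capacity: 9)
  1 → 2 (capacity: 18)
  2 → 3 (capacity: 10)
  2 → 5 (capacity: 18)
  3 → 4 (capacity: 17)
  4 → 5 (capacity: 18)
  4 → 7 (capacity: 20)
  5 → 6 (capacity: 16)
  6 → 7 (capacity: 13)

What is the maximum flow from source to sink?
Maximum flow = 18

Max flow: 18

Flow assignment:
  0 → 1: 9/9
  0 → 5: 9/9
  1 → 2: 9/18
  2 → 3: 9/10
  3 → 4: 9/17
  4 → 7: 9/20
  5 → 6: 9/16
  6 → 7: 9/13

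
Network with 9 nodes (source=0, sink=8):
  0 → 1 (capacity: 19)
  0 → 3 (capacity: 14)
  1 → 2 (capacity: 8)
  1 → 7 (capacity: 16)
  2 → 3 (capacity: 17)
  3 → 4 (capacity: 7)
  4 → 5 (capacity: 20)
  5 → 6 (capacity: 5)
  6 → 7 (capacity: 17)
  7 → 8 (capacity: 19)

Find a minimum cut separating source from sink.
Min cut value = 19, edges: (7,8)

Min cut value: 19
Partition: S = [0, 1, 2, 3, 4, 5, 6, 7], T = [8]
Cut edges: (7,8)

By max-flow min-cut theorem, max flow = min cut = 19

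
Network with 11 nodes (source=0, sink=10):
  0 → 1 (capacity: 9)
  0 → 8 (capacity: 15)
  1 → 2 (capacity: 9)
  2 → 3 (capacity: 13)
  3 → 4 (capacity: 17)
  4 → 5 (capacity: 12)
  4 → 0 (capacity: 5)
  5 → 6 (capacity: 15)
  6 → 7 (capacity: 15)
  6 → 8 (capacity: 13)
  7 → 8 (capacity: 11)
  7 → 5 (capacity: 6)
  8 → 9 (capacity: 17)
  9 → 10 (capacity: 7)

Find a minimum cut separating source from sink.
Min cut value = 7, edges: (9,10)

Min cut value: 7
Partition: S = [0, 1, 2, 3, 4, 5, 6, 7, 8, 9], T = [10]
Cut edges: (9,10)

By max-flow min-cut theorem, max flow = min cut = 7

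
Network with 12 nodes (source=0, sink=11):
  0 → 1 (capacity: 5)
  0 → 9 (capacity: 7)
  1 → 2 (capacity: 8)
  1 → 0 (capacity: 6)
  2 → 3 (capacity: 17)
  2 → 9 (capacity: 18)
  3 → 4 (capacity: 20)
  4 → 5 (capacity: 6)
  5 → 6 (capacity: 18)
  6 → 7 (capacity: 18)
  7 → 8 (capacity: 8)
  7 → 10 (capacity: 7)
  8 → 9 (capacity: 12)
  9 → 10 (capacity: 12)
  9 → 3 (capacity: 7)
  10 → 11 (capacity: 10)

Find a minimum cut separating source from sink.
Min cut value = 10, edges: (10,11)

Min cut value: 10
Partition: S = [0, 1, 2, 3, 4, 5, 6, 7, 8, 9, 10], T = [11]
Cut edges: (10,11)

By max-flow min-cut theorem, max flow = min cut = 10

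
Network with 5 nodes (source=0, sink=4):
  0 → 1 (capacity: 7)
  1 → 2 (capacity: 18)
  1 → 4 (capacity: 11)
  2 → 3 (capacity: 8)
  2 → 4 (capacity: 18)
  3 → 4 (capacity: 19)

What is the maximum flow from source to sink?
Maximum flow = 7

Max flow: 7

Flow assignment:
  0 → 1: 7/7
  1 → 4: 7/11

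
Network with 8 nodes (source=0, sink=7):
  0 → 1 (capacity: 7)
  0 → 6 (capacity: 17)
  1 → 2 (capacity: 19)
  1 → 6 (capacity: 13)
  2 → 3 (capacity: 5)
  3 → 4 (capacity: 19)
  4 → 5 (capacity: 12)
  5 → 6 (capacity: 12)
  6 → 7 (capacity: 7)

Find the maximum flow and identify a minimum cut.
Max flow = 7, Min cut edges: (6,7)

Maximum flow: 7
Minimum cut: (6,7)
Partition: S = [0, 1, 2, 3, 4, 5, 6], T = [7]

Max-flow min-cut theorem verified: both equal 7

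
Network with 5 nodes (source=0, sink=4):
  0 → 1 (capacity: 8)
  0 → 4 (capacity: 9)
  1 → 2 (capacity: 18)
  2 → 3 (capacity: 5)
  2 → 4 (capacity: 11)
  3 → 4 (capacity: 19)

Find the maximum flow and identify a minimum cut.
Max flow = 17, Min cut edges: (0,1), (0,4)

Maximum flow: 17
Minimum cut: (0,1), (0,4)
Partition: S = [0], T = [1, 2, 3, 4]

Max-flow min-cut theorem verified: both equal 17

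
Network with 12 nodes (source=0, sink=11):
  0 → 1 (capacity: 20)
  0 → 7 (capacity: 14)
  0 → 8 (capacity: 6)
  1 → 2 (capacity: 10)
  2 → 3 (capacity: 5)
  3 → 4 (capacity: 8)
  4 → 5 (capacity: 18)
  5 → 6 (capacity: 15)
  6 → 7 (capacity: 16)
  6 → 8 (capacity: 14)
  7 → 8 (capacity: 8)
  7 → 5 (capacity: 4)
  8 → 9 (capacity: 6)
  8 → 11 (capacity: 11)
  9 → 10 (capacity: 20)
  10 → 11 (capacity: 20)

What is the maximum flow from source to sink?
Maximum flow = 17

Max flow: 17

Flow assignment:
  0 → 1: 5/20
  0 → 7: 12/14
  1 → 2: 5/10
  2 → 3: 5/5
  3 → 4: 5/8
  4 → 5: 5/18
  5 → 6: 9/15
  6 → 8: 9/14
  7 → 8: 8/8
  7 → 5: 4/4
  8 → 9: 6/6
  8 → 11: 11/11
  9 → 10: 6/20
  10 → 11: 6/20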